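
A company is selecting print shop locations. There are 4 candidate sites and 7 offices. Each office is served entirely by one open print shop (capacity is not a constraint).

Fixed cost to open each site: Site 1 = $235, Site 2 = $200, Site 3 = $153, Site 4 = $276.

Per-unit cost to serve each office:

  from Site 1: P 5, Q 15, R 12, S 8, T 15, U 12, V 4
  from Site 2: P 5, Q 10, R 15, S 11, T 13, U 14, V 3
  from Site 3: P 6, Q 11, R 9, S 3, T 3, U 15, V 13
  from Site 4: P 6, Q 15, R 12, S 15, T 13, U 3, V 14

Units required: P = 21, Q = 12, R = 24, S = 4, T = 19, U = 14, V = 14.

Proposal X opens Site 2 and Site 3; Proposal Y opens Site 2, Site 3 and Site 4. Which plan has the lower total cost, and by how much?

Proposal X: {Site 2, Site 3}: P→Site 2 5·21=105, Q→Site 2 10·12=120, R→Site 3 9·24=216, S→Site 3 3·4=12, T→Site 3 3·19=57, U→Site 2 14·14=196, V→Site 2 3·14=42. Service 748; fixed 353; total 1101.
Proposal Y: {Site 2, Site 3, Site 4}: P→Site 2 5·21=105, Q→Site 2 10·12=120, R→Site 3 9·24=216, S→Site 3 3·4=12, T→Site 3 3·19=57, U→Site 4 3·14=42, V→Site 2 3·14=42. Service 594; fixed 629; total 1223.
Difference: |1101 − 1223| = 122.

Proposal X is cheaper by 122.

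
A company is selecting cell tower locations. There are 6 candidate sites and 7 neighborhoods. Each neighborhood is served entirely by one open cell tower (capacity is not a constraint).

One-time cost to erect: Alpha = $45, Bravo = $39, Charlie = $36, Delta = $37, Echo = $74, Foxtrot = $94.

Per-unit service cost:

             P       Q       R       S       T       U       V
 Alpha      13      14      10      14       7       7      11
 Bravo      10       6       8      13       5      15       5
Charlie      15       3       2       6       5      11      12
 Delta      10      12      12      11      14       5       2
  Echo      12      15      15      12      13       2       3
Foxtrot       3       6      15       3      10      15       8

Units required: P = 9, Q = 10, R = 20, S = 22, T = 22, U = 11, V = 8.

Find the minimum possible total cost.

For any fixed open set, each neighborhood goes to its cheapest open site; total = fixed + service.
{Charlie, Delta, Foxtrot}: P→Foxtrot 3·9=27, Q→Charlie 3·10=30, R→Charlie 2·20=40, S→Foxtrot 3·22=66, T→Charlie 5·22=110, U→Delta 5·11=55, V→Delta 2·8=16. Service 344; fixed 167; total 511.
{Charlie, Echo, Foxtrot}: P→Foxtrot 3·9=27, Q→Charlie 3·10=30, R→Charlie 2·20=40, S→Foxtrot 3·22=66, T→Charlie 5·22=110, U→Echo 2·11=22, V→Echo 3·8=24. Service 319; fixed 204; total 523.
{Charlie, Delta}: P→Delta 10·9=90, Q→Charlie 3·10=30, R→Charlie 2·20=40, S→Charlie 6·22=132, T→Charlie 5·22=110, U→Delta 5·11=55, V→Delta 2·8=16. Service 473; fixed 73; total 546.
{Alpha, Bravo, Charlie, Delta, Echo, Foxtrot}: P→Foxtrot 3·9=27, Q→Charlie 3·10=30, R→Charlie 2·20=40, S→Foxtrot 3·22=66, T→Bravo 5·22=110, U→Echo 2·11=22, V→Delta 2·8=16. Service 311; fixed 325; total 636.
No other subset beats 511.

Minimum total cost: 511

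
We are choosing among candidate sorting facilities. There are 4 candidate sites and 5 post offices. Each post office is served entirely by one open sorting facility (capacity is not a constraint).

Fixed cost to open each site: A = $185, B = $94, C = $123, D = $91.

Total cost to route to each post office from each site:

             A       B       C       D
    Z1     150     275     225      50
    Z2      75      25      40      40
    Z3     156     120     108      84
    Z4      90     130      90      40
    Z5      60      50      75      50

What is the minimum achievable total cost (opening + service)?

Minimum total cost: 355

For any fixed open set, each post office goes to its cheapest open site; total = fixed + service.
{D}: Z1→D 50, Z2→D 40, Z3→D 84, Z4→D 40, Z5→D 50. Service 264; fixed 91; total 355.
{B, D}: service 249 + fixed 185 = 434
{C, D}: Z1→D 50, Z2→C 40, Z3→D 84, Z4→D 40, Z5→D 50. Service 264; fixed 214; total 478.
{A, B, C, D}: service 249 + fixed 493 = 742
No other subset beats 355.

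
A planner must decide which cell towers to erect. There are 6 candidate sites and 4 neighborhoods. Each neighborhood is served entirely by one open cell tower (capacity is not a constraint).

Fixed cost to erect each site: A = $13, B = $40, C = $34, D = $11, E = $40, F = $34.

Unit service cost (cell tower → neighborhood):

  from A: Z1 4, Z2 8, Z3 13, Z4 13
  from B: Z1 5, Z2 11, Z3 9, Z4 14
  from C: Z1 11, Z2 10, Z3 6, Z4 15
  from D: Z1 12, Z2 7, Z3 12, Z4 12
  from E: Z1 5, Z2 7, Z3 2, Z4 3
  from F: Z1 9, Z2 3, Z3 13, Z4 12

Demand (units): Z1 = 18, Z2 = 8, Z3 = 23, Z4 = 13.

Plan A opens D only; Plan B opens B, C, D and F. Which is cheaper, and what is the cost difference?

Plan A: {D}: Z1→D 12·18=216, Z2→D 7·8=56, Z3→D 12·23=276, Z4→D 12·13=156. Service 704; fixed 11; total 715.
Plan B: {B, C, D, F}: Z1→B 5·18=90, Z2→F 3·8=24, Z3→C 6·23=138, Z4→D 12·13=156. Service 408; fixed 119; total 527.
Difference: |715 − 527| = 188.

Plan B is cheaper by 188.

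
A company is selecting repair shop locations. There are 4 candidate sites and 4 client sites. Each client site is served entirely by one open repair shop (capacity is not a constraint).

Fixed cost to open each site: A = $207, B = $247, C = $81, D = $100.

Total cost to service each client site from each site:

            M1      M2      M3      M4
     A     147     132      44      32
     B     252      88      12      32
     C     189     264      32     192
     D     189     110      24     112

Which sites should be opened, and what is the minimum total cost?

Open D only; minimum total cost 535.

For any fixed open set, each client site goes to its cheapest open site; total = fixed + service.
{D}: M1→D 189, M2→D 110, M3→D 24, M4→D 112. Service 435; fixed 100; total 535.
{A}: service 355 + fixed 207 = 562
{C, D}: service 435 + fixed 181 = 616
{A, B, C, D}: M1→A 147, M2→B 88, M3→B 12, M4→A 32. Service 279; fixed 635; total 914.
No other subset beats 535.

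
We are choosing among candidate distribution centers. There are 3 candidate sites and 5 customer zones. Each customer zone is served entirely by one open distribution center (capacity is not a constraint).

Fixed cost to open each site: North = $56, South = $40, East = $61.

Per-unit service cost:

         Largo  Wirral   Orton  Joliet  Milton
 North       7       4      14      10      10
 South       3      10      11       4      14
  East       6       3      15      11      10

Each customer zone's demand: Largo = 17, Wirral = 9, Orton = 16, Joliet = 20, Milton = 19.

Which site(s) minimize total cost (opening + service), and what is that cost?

For any fixed open set, each customer zone goes to its cheapest open site; total = fixed + service.
{South, East}: Largo→South 3·17=51, Wirral→East 3·9=27, Orton→South 11·16=176, Joliet→South 4·20=80, Milton→East 10·19=190. Service 524; fixed 101; total 625.
{North, South}: Largo→South 3·17=51, Wirral→North 4·9=36, Orton→South 11·16=176, Joliet→South 4·20=80, Milton→North 10·19=190. Service 533; fixed 96; total 629.
{North, South, East}: Largo→South 3·17=51, Wirral→East 3·9=27, Orton→South 11·16=176, Joliet→South 4·20=80, Milton→North 10·19=190. Service 524; fixed 157; total 681.
{South}: Largo→South 3·17=51, Wirral→South 10·9=90, Orton→South 11·16=176, Joliet→South 4·20=80, Milton→South 14·19=266. Service 663; fixed 40; total 703.
No other subset beats 625.

Open South and East; minimum total cost 625.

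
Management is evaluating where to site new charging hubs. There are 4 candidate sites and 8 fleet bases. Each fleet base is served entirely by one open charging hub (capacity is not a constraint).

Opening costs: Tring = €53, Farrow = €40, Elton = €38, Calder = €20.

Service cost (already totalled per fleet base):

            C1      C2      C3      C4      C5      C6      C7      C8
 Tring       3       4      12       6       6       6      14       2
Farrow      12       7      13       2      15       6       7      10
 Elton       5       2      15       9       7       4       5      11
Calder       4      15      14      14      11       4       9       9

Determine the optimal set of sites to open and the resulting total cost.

Open Elton only; minimum total cost 96.

For any fixed open set, each fleet base goes to its cheapest open site; total = fixed + service.
{Elton}: C1→Elton 5, C2→Elton 2, C3→Elton 15, C4→Elton 9, C5→Elton 7, C6→Elton 4, C7→Elton 5, C8→Elton 11. Service 58; fixed 38; total 96.
{Calder}: service 80 + fixed 20 = 100
{Tring}: C1→Tring 3, C2→Tring 4, C3→Tring 12, C4→Tring 6, C5→Tring 6, C6→Tring 6, C7→Tring 14, C8→Tring 2. Service 53; fixed 53; total 106.
{Tring, Farrow, Elton, Calder}: service 36 + fixed 151 = 187
No other subset beats 96.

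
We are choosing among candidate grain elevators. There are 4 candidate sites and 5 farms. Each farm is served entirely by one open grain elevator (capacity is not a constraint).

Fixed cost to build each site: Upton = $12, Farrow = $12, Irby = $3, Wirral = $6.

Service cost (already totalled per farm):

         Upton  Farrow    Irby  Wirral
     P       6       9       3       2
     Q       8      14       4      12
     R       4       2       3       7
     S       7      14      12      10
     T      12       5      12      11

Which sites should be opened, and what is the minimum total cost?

Open Irby only; minimum total cost 37.

For any fixed open set, each farm goes to its cheapest open site; total = fixed + service.
{Irby}: P→Irby 3, Q→Irby 4, R→Irby 3, S→Irby 12, T→Irby 12. Service 34; fixed 3; total 37.
{Irby, Wirral}: service 30 + fixed 9 = 39
{Farrow, Irby}: service 26 + fixed 15 = 41
{Upton, Farrow, Irby, Wirral}: P→Wirral 2, Q→Irby 4, R→Farrow 2, S→Upton 7, T→Farrow 5. Service 20; fixed 33; total 53.
No other subset beats 37.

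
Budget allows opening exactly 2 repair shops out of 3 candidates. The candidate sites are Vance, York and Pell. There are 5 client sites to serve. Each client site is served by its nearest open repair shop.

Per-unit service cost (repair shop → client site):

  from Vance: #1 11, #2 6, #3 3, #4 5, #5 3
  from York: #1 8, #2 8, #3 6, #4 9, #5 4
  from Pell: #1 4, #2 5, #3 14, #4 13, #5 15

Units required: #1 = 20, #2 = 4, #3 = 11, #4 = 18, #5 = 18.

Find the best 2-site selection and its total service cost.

Choose Vance and Pell; total service cost 277.

With exactly 2 open, each client site uses its cheapest among the chosen.
{Vance, Pell}: #1→Pell 4·20=80, #2→Pell 5·4=20, #3→Vance 3·11=33, #4→Vance 5·18=90, #5→Vance 3·18=54. Service cost 277.
{Vance, York}: service cost 361
{York, Pell}: service cost 400
Among all 3 size-2 choices, {Vance, Pell} is lowest.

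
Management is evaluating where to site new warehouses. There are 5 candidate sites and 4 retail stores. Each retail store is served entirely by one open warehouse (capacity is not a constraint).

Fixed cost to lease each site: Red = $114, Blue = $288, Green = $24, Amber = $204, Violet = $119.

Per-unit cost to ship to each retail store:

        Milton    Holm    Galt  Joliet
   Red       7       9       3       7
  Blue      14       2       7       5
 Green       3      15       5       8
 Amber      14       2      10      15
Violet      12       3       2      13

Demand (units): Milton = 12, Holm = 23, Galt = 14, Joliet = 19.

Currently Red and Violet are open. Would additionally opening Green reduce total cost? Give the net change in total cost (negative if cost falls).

Yes — net change −24 (cost falls by 24).

Current service cost with {Red, Violet}: 314.
Adding Green: each retail store re-picks its cheapest; new service cost 266, saving 48.
Extra fixed cost: 24. Net change = 24 − 48 = -24.
(Totals: 547 → 523.)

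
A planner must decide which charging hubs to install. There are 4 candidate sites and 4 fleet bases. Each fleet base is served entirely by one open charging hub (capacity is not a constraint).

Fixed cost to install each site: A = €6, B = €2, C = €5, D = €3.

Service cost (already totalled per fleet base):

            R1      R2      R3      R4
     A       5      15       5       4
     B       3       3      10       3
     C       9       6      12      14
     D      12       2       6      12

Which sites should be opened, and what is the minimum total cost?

Open B and D; minimum total cost 19.

For any fixed open set, each fleet base goes to its cheapest open site; total = fixed + service.
{B, D}: R1→B 3, R2→D 2, R3→D 6, R4→B 3. Service 14; fixed 5; total 19.
{B}: service 19 + fixed 2 = 21
{A, B}: service 14 + fixed 8 = 22
{A, B, C, D}: service 13 + fixed 16 = 29
No other subset beats 19.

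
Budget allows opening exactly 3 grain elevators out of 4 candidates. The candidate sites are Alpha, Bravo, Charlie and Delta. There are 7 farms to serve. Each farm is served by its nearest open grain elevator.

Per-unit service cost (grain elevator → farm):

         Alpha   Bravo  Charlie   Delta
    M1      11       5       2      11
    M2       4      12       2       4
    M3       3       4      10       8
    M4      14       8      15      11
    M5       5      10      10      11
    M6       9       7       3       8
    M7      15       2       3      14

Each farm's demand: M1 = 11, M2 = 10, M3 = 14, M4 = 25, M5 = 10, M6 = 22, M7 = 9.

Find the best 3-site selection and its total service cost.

With exactly 3 open, each farm uses its cheapest among the chosen.
{Alpha, Bravo, Charlie}: M1→Charlie 2·11=22, M2→Charlie 2·10=20, M3→Alpha 3·14=42, M4→Bravo 8·25=200, M5→Alpha 5·10=50, M6→Charlie 3·22=66, M7→Bravo 2·9=18. Service cost 418.
{Bravo, Charlie, Delta}: service cost 482
{Alpha, Charlie, Delta}: service cost 502
Among all 4 size-3 choices, {Alpha, Bravo, Charlie} is lowest.

Choose Alpha, Bravo and Charlie; total service cost 418.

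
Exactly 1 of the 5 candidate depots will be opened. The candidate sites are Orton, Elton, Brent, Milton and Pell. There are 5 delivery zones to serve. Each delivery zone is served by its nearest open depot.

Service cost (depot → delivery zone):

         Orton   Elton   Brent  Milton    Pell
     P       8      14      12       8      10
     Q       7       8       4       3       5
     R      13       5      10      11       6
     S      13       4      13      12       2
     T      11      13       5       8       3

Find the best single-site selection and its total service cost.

Choose Pell only; total service cost 26.

With exactly 1 open, each delivery zone uses its cheapest among the chosen.
{Pell}: P→Pell 10, Q→Pell 5, R→Pell 6, S→Pell 2, T→Pell 3. Service cost 26.
{Milton}: service cost 42
{Elton}: service cost 44
Among all 5 size-1 choices, {Pell} is lowest.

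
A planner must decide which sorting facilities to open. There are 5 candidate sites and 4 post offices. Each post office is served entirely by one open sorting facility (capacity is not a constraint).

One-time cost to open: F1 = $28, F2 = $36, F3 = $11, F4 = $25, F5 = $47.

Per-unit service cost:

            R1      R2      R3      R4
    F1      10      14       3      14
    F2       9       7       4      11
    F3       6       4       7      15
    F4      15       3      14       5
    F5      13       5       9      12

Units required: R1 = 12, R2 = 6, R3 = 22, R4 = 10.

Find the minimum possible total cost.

Minimum total cost: 270

For any fixed open set, each post office goes to its cheapest open site; total = fixed + service.
{F1, F3, F4}: R1→F3 6·12=72, R2→F4 3·6=18, R3→F1 3·22=66, R4→F4 5·10=50. Service 206; fixed 64; total 270.
{F2, F3, F4}: service 228 + fixed 72 = 300
{F1, F2, F3, F4}: R1→F3 6·12=72, R2→F4 3·6=18, R3→F1 3·22=66, R4→F4 5·10=50. Service 206; fixed 100; total 306.
{F1, F2, F3, F4, F5}: R1→F3 6·12=72, R2→F4 3·6=18, R3→F1 3·22=66, R4→F4 5·10=50. Service 206; fixed 147; total 353.
No other subset beats 270.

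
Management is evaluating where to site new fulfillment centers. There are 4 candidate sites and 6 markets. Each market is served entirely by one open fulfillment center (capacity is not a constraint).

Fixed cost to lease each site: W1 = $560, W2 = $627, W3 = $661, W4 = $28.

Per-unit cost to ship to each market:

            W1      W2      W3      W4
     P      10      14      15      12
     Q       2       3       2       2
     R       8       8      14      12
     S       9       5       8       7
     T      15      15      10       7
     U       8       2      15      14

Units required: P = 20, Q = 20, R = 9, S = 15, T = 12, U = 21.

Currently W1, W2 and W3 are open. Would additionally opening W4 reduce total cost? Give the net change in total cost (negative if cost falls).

Current service cost with {W1, W2, W3}: 549.
Adding W4: each market re-picks its cheapest; new service cost 513, saving 36.
Extra fixed cost: 28. Net change = 28 − 36 = -8.
(Totals: 2397 → 2389.)

Yes — net change −8 (cost falls by 8).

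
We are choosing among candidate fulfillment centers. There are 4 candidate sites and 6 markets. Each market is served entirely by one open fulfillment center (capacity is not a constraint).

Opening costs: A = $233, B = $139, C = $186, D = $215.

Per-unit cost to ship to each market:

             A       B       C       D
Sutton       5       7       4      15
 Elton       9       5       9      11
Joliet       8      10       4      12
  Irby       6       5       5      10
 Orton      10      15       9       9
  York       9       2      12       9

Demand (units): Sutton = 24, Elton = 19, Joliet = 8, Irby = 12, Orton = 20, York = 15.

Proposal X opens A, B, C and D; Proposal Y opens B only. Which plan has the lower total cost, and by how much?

Proposal Y is cheaper by 394.

Proposal X: {A, B, C, D}: Sutton→C 4·24=96, Elton→B 5·19=95, Joliet→C 4·8=32, Irby→B 5·12=60, Orton→C 9·20=180, York→B 2·15=30. Service 493; fixed 773; total 1266.
Proposal Y: {B}: Sutton→B 7·24=168, Elton→B 5·19=95, Joliet→B 10·8=80, Irby→B 5·12=60, Orton→B 15·20=300, York→B 2·15=30. Service 733; fixed 139; total 872.
Difference: |1266 − 872| = 394.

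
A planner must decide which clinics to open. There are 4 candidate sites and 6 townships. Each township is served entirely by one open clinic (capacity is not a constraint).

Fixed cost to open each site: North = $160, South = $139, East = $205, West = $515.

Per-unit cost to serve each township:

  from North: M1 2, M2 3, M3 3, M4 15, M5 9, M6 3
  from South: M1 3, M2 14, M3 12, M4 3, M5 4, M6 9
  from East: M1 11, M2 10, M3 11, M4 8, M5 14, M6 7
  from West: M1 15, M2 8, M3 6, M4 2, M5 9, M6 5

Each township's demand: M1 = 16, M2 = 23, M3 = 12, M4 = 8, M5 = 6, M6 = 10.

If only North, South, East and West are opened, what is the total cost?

Total cost: 1226

Each township is assigned to its cheapest site among the open ones.
{North, South, East, West}: M1→North 2·16=32, M2→North 3·23=69, M3→North 3·12=36, M4→West 2·8=16, M5→South 4·6=24, M6→North 3·10=30. Service 207; fixed 1019; total 1226.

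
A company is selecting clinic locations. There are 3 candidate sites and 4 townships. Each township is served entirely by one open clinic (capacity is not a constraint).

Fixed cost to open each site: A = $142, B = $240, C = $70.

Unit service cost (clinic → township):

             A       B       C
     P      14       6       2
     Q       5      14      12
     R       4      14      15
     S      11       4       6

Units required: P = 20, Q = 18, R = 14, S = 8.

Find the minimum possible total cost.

Minimum total cost: 446

For any fixed open set, each township goes to its cheapest open site; total = fixed + service.
{A, C}: P→C 2·20=40, Q→A 5·18=90, R→A 4·14=56, S→C 6·8=48. Service 234; fixed 212; total 446.
{C}: service 514 + fixed 70 = 584
{A}: service 514 + fixed 142 = 656
{A, B, C}: service 218 + fixed 452 = 670
(All 7 nonempty subsets were checked; A and C is lowest.)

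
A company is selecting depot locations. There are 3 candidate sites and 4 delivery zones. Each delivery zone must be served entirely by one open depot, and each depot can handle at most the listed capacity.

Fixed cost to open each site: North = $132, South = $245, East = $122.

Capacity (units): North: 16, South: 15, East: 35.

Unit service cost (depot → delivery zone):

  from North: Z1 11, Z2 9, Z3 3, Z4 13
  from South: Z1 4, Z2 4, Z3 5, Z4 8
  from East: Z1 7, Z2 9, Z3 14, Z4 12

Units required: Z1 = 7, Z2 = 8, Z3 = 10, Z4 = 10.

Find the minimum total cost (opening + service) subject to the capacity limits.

Minimum total cost: 503

Open {East}: Z1→East 7·7=49, Z2→East 9·8=72, Z3→East 14·10=140, Z4→East 12·10=120.
Loads: East carries 35/35. Service 381; fixed 122; total 503.
Next best feasible plan costs 525.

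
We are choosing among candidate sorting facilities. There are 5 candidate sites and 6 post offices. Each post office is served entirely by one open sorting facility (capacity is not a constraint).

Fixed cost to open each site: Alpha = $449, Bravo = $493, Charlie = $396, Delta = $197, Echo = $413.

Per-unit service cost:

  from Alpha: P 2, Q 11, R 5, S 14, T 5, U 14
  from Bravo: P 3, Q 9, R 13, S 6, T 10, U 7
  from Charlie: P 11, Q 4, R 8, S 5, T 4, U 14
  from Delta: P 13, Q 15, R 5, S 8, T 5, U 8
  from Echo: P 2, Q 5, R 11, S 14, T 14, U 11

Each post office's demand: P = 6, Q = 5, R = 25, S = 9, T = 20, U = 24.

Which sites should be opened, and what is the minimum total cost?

For any fixed open set, each post office goes to its cheapest open site; total = fixed + service.
{Delta}: P→Delta 13·6=78, Q→Delta 15·5=75, R→Delta 5·25=125, S→Delta 8·9=72, T→Delta 5·20=100, U→Delta 8·24=192. Service 642; fixed 197; total 839.
{Charlie, Delta}: P→Charlie 11·6=66, Q→Charlie 4·5=20, R→Delta 5·25=125, S→Charlie 5·9=45, T→Charlie 4·20=80, U→Delta 8·24=192. Service 528; fixed 593; total 1121.
{Delta, Echo}: service 526 + fixed 610 = 1136
{Alpha, Bravo, Charlie, Delta, Echo}: service 450 + fixed 1948 = 2398
No other subset beats 839.

Open Delta only; minimum total cost 839.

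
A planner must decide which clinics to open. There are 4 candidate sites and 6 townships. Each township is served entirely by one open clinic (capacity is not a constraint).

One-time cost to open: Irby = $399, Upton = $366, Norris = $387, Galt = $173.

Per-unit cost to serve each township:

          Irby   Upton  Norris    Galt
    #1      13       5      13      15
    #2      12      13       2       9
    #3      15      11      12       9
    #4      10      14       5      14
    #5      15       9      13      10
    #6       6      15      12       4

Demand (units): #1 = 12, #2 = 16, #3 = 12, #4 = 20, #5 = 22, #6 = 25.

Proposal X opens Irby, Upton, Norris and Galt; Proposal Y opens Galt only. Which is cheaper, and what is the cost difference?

Proposal Y is cheaper by 718.

Proposal X: {Irby, Upton, Norris, Galt}: #1→Upton 5·12=60, #2→Norris 2·16=32, #3→Galt 9·12=108, #4→Norris 5·20=100, #5→Upton 9·22=198, #6→Galt 4·25=100. Service 598; fixed 1325; total 1923.
Proposal Y: {Galt}: #1→Galt 15·12=180, #2→Galt 9·16=144, #3→Galt 9·12=108, #4→Galt 14·20=280, #5→Galt 10·22=220, #6→Galt 4·25=100. Service 1032; fixed 173; total 1205.
Difference: |1923 − 1205| = 718.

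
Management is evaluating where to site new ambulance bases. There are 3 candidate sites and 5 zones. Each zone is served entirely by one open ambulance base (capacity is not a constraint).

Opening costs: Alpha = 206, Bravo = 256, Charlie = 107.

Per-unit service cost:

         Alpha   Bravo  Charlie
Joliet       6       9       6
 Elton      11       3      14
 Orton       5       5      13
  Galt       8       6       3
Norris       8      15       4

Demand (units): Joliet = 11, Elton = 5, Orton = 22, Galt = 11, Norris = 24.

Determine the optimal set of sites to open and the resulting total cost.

For any fixed open set, each zone goes to its cheapest open site; total = fixed + service.
{Charlie}: Joliet→Charlie 6·11=66, Elton→Charlie 14·5=70, Orton→Charlie 13·22=286, Galt→Charlie 3·11=33, Norris→Charlie 4·24=96. Service 551; fixed 107; total 658.
{Alpha, Charlie}: service 360 + fixed 313 = 673
{Bravo, Charlie}: service 320 + fixed 363 = 683
{Alpha, Bravo, Charlie}: Joliet→Alpha 6·11=66, Elton→Bravo 3·5=15, Orton→Alpha 5·22=110, Galt→Charlie 3·11=33, Norris→Charlie 4·24=96. Service 320; fixed 569; total 889.
No other subset beats 658.

Open Charlie only; minimum total cost 658.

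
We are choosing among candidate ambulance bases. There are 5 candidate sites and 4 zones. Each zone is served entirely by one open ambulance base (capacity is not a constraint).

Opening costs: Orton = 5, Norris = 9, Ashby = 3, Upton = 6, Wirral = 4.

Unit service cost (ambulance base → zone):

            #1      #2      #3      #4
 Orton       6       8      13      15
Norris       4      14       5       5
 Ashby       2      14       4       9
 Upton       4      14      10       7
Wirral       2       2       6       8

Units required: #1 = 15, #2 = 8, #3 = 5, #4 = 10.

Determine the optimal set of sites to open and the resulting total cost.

Open Norris, Ashby and Wirral; minimum total cost 132.

For any fixed open set, each zone goes to its cheapest open site; total = fixed + service.
{Norris, Ashby, Wirral}: #1→Ashby 2·15=30, #2→Wirral 2·8=16, #3→Ashby 4·5=20, #4→Norris 5·10=50. Service 116; fixed 16; total 132.
{Norris, Wirral}: #1→Wirral 2·15=30, #2→Wirral 2·8=16, #3→Norris 5·5=25, #4→Norris 5·10=50. Service 121; fixed 13; total 134.
{Orton, Norris, Ashby, Wirral}: service 116 + fixed 21 = 137
{Orton, Norris, Ashby, Upton, Wirral}: service 116 + fixed 27 = 143
No other subset beats 132.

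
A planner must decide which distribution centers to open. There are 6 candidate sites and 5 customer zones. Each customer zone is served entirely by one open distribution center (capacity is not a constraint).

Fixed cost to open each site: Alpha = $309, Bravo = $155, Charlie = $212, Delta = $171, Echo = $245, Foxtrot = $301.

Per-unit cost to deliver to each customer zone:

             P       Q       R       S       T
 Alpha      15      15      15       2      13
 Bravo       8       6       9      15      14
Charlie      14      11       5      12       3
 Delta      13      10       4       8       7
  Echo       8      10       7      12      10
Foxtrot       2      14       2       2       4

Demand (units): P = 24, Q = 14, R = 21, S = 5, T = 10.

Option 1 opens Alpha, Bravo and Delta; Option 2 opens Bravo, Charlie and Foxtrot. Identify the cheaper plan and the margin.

Option 2 is cheaper by 193.

Option 1: {Alpha, Bravo, Delta}: P→Bravo 8·24=192, Q→Bravo 6·14=84, R→Delta 4·21=84, S→Alpha 2·5=10, T→Delta 7·10=70. Service 440; fixed 635; total 1075.
Option 2: {Bravo, Charlie, Foxtrot}: P→Foxtrot 2·24=48, Q→Bravo 6·14=84, R→Foxtrot 2·21=42, S→Foxtrot 2·5=10, T→Charlie 3·10=30. Service 214; fixed 668; total 882.
Difference: |1075 − 882| = 193.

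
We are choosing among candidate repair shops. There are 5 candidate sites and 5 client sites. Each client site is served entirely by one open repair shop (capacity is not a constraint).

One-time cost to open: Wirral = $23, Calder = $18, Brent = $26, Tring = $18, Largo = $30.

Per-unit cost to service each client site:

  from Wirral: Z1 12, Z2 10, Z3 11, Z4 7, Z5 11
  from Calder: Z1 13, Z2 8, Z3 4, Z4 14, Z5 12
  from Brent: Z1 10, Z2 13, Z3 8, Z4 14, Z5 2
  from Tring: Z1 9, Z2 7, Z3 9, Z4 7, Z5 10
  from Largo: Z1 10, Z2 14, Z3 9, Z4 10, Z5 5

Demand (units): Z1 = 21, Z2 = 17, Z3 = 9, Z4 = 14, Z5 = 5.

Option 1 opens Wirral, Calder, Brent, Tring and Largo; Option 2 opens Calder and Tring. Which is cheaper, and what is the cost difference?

Option 2 is cheaper by 39.

Option 1: {Wirral, Calder, Brent, Tring, Largo}: Z1→Tring 9·21=189, Z2→Tring 7·17=119, Z3→Calder 4·9=36, Z4→Wirral 7·14=98, Z5→Brent 2·5=10. Service 452; fixed 115; total 567.
Option 2: {Calder, Tring}: Z1→Tring 9·21=189, Z2→Tring 7·17=119, Z3→Calder 4·9=36, Z4→Tring 7·14=98, Z5→Tring 10·5=50. Service 492; fixed 36; total 528.
Difference: |567 − 528| = 39.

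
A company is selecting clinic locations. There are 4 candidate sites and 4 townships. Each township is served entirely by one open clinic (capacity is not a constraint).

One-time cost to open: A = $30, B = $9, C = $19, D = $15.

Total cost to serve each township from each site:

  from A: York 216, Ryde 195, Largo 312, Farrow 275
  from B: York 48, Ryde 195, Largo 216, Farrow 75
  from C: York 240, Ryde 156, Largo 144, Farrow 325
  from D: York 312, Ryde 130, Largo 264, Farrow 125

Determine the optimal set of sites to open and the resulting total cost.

Open B, C and D; minimum total cost 440.

For any fixed open set, each township goes to its cheapest open site; total = fixed + service.
{B, C, D}: York→B 48, Ryde→D 130, Largo→C 144, Farrow→B 75. Service 397; fixed 43; total 440.
{B, C}: service 423 + fixed 28 = 451
{A, B, C, D}: service 397 + fixed 73 = 470
{B}: service 534 + fixed 9 = 543
No other subset beats 440.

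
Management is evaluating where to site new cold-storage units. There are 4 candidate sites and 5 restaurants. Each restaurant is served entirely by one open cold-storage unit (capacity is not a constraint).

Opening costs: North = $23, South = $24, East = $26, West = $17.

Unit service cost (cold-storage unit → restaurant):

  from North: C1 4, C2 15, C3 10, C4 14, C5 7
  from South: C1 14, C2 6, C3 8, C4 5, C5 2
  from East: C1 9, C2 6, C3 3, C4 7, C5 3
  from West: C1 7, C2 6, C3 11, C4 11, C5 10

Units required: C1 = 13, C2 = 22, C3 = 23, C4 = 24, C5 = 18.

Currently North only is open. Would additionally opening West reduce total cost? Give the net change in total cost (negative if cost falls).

Yes — net change −253 (cost falls by 253).

Current service cost with {North}: 1074.
Adding West: each restaurant re-picks its cheapest; new service cost 804, saving 270.
Extra fixed cost: 17. Net change = 17 − 270 = -253.
(Totals: 1097 → 844.)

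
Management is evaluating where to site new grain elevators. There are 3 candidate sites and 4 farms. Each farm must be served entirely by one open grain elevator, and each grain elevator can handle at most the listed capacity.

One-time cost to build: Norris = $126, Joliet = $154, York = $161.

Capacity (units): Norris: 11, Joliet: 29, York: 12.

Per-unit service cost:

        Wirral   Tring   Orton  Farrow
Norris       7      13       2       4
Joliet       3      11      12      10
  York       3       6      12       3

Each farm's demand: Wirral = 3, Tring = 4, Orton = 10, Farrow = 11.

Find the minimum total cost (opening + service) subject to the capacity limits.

Open {Joliet}: Wirral→Joliet 3·3=9, Tring→Joliet 11·4=44, Orton→Joliet 12·10=120, Farrow→Joliet 10·11=110.
Loads: Joliet carries 28/29. Service 283; fixed 154; total 437.
Next best feasible plan costs 463.

Minimum total cost: 437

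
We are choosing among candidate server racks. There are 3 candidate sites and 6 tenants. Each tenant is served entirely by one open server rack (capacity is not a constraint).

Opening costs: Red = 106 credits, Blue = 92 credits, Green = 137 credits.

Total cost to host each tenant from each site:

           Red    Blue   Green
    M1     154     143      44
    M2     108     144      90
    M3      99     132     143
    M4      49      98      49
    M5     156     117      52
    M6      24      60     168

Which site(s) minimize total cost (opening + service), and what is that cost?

Open Red and Green; minimum total cost 601.

For any fixed open set, each tenant goes to its cheapest open site; total = fixed + service.
{Red, Green}: M1→Green 44, M2→Green 90, M3→Red 99, M4→Red 49, M5→Green 52, M6→Red 24. Service 358; fixed 243; total 601.
{Blue, Green}: M1→Green 44, M2→Green 90, M3→Blue 132, M4→Green 49, M5→Green 52, M6→Blue 60. Service 427; fixed 229; total 656.
{Green}: service 546 + fixed 137 = 683
{Red, Blue, Green}: M1→Green 44, M2→Green 90, M3→Red 99, M4→Red 49, M5→Green 52, M6→Red 24. Service 358; fixed 335; total 693.
No other subset beats 601.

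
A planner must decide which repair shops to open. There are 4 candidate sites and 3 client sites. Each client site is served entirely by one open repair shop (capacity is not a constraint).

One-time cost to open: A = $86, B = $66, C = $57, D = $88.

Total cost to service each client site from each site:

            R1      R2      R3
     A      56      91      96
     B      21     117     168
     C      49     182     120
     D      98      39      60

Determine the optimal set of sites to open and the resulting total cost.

For any fixed open set, each client site goes to its cheapest open site; total = fixed + service.
{B, D}: R1→B 21, R2→D 39, R3→D 60. Service 120; fixed 154; total 274.
{D}: R1→D 98, R2→D 39, R3→D 60. Service 197; fixed 88; total 285.
{C, D}: service 148 + fixed 145 = 293
{A, B, C, D}: R1→B 21, R2→D 39, R3→D 60. Service 120; fixed 297; total 417.
No other subset beats 274.

Open B and D; minimum total cost 274.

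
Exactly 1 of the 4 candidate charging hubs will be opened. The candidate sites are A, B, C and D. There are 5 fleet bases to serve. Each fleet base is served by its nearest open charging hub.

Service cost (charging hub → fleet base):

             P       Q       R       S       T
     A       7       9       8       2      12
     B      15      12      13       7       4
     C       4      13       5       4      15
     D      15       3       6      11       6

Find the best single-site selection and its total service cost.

With exactly 1 open, each fleet base uses its cheapest among the chosen.
{A}: P→A 7, Q→A 9, R→A 8, S→A 2, T→A 12. Service cost 38.
{C}: service cost 41
{D}: service cost 41
Among all 4 size-1 choices, {A} is lowest.

Choose A only; total service cost 38.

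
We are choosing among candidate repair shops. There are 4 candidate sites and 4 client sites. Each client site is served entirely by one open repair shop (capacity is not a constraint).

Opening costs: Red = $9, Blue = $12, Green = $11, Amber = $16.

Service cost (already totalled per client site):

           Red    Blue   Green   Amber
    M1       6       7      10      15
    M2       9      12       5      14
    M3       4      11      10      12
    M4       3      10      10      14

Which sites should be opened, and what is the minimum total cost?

Open Red only; minimum total cost 31.

For any fixed open set, each client site goes to its cheapest open site; total = fixed + service.
{Red}: M1→Red 6, M2→Red 9, M3→Red 4, M4→Red 3. Service 22; fixed 9; total 31.
{Red, Green}: service 18 + fixed 20 = 38
{Red, Blue}: service 22 + fixed 21 = 43
{Red, Blue, Green, Amber}: service 18 + fixed 48 = 66
No other subset beats 31.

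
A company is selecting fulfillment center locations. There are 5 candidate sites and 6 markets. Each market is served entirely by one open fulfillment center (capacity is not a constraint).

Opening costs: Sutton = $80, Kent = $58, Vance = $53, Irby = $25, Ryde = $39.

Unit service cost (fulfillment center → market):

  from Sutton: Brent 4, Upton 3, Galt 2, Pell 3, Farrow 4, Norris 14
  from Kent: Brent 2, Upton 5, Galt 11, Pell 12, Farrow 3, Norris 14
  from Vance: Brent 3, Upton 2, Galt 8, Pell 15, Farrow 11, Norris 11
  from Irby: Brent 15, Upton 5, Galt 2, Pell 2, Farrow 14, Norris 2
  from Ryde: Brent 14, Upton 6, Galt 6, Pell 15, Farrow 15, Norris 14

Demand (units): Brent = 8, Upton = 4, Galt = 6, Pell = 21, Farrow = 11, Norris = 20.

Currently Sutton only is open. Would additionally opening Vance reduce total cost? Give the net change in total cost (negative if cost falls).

Yes — net change −19 (cost falls by 19).

Current service cost with {Sutton}: 443.
Adding Vance: each market re-picks its cheapest; new service cost 371, saving 72.
Extra fixed cost: 53. Net change = 53 − 72 = -19.
(Totals: 523 → 504.)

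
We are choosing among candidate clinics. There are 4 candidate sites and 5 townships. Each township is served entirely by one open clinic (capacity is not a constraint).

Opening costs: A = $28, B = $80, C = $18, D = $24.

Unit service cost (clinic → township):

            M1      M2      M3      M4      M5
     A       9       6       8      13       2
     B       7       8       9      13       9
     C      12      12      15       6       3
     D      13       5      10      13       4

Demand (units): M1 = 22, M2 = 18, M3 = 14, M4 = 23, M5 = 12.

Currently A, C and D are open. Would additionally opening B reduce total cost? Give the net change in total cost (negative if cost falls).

Current service cost with {A, C, D}: 562.
Adding B: each township re-picks its cheapest; new service cost 518, saving 44.
Extra fixed cost: 80. Net change = 80 − 44 = 36.
(Totals: 632 → 668.)

No — net change +36 (cost rises by 36).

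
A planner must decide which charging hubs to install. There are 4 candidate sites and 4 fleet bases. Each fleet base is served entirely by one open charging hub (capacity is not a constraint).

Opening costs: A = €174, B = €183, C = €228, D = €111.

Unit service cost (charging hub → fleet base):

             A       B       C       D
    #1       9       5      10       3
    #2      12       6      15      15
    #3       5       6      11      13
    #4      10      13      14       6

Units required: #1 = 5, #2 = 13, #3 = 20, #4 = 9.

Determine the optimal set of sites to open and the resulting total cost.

For any fixed open set, each fleet base goes to its cheapest open site; total = fixed + service.
{B}: #1→B 5·5=25, #2→B 6·13=78, #3→B 6·20=120, #4→B 13·9=117. Service 340; fixed 183; total 523.
{B, D}: #1→D 3·5=15, #2→B 6·13=78, #3→B 6·20=120, #4→D 6·9=54. Service 267; fixed 294; total 561.
{A}: service 391 + fixed 174 = 565
{A, B, C, D}: service 247 + fixed 696 = 943
No other subset beats 523.

Open B only; minimum total cost 523.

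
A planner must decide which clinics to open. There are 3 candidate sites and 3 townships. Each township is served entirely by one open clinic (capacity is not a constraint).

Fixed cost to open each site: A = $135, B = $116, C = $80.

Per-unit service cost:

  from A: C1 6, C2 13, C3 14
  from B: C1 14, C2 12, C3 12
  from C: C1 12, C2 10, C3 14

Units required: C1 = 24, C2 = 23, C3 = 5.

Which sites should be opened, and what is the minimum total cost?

Open A only; minimum total cost 648.

For any fixed open set, each township goes to its cheapest open site; total = fixed + service.
{A}: C1→A 6·24=144, C2→A 13·23=299, C3→A 14·5=70. Service 513; fixed 135; total 648.
{A, C}: service 444 + fixed 215 = 659
{C}: C1→C 12·24=288, C2→C 10·23=230, C3→C 14·5=70. Service 588; fixed 80; total 668.
{A, B, C}: service 434 + fixed 331 = 765
(All 7 nonempty subsets were checked; A only is lowest.)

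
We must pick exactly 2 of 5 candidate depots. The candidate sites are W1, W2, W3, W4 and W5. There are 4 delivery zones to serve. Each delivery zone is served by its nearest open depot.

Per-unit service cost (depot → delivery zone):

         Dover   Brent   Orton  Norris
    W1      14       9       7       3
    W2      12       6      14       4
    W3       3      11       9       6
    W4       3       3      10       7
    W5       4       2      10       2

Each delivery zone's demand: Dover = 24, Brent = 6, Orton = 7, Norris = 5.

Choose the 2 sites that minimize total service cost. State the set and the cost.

With exactly 2 open, each delivery zone uses its cheapest among the chosen.
{W1, W4}: Dover→W4 3·24=72, Brent→W4 3·6=18, Orton→W1 7·7=49, Norris→W1 3·5=15. Service cost 154.
{W3, W5}: service cost 157
{W4, W5}: service cost 164
Among all 10 size-2 choices, {W1, W4} is lowest.

Choose W1 and W4; total service cost 154.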